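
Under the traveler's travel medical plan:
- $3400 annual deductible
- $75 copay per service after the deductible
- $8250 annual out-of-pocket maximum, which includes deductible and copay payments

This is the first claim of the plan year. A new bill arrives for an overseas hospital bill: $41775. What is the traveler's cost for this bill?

$3475

The full $3400 deductible is still open; $3400 of this bill applies to it.
That leaves $41775 − $3400 = $38375 for the copay.
Copay on this service: $75.
Traveler responsibility before any cap: $3400 + $75 = $3475.
Cumulative spending $0 + $3475 = $3475 stays under the $8250 maximum.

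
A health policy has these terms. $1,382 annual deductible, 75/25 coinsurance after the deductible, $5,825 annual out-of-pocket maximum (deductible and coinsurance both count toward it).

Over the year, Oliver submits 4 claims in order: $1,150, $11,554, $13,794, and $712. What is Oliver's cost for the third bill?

Claim 1 — $1,150: fully absorbed by the deductible. Cost to patient: $1,150. OOP to date $1,150.
Claim 2 — $11,554: $232 finishes the deductible; $11,322 goes to coinsurance; 25% of $11,322 = $2,830.50. Patient owes $3,062.50 (running OOP $4,212.50).
Claim 3 — $13,794: deductible already satisfied, so patient's share is 25% × $13,794 = $3,448.50. OOP would hit $7,661 > $5,825, so the cap limits the patient to $5,825 − $4,212.50 = $1,612.50.

$1,612.50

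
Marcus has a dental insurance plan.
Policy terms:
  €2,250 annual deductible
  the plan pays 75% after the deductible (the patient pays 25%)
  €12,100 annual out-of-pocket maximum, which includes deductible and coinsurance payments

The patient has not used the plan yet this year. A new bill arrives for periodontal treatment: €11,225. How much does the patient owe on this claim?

Nothing has been paid toward the €2,250 deductible, so the first €2,250 of this charge is applied there.
The remaining €8,975 (= €11,225 − €2,250) moves to coinsurance.
Patient's 25% share of €8,975 is €2,243.75.
Patient responsibility before any cap: €2,250 + €2,243.75 = €4,493.75.
Cumulative spending €0 + €4,493.75 = €4,493.75 stays under the €12,100 maximum.

€4,493.75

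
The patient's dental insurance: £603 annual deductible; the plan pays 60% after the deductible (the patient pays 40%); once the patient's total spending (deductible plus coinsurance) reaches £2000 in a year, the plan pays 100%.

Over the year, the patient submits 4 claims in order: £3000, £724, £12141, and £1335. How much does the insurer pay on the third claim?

Claim 1 — £3000: deductible takes £603, £2397 remains; coinsurance £2397 × 40% = £958.80. Patient owes £1561.80 (running OOP £1561.80). Insurer: £3000 − £1561.80 = £1438.20.
Claim 2 — £724: 40% coinsurance on £724 = £289.60. Cost to patient: £289.60. OOP to date £1851.40. Insurer: £724 − £289.60 = £434.40.
Claim 3 — £12141: 40% coinsurance on £12141 = £4856.40. Adding that to £1851.40 gives £6707.80, past the £2000 cap; patient pays only £2000 − £1851.40 = £148.60. Plan pays £12141 − £148.60 = £11992.40.

£11992.40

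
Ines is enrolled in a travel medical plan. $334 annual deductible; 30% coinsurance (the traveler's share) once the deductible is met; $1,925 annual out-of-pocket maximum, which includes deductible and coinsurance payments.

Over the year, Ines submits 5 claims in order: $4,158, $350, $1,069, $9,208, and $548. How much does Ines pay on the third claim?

Claim 1 ($4,158): deductible takes $334, $3,824 remains; 30% of $3,824 = $1,147.20. Cost to traveler: $1,481.20. OOP to date $1,481.20.
Claim 2 ($350): deductible met; 30% of $350 = $105. Cost to traveler: $105. OOP to date $1,586.20.
Claim 3 ($1,069): deductible met; 30% of $1,069 = $320.70. Traveler pays $320.70; OOP now $1,906.90.

$320.70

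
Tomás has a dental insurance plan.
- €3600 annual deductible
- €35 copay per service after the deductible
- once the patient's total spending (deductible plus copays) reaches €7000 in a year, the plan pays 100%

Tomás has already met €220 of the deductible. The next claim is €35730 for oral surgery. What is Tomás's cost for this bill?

€220 of the €3600 deductible is already met, leaving €3380.
The remaining €32350 (= €35730 − €3380) moves to the copay.
Copay on this service: €35.
That puts the patient's cost at €3380 + €35 = €3415 before any cap.
Cumulative spending €220 + €3415 = €3635 stays under the €7000 maximum.

€3415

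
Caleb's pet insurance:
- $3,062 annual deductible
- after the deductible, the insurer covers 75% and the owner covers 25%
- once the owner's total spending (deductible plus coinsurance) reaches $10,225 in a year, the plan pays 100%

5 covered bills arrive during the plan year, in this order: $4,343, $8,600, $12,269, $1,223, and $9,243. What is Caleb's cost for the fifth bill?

$1,319.75

Bill 1, $4,343: $3,062 finishes the deductible; $1,281 goes to coinsurance; 25% of $1,281 = $320.25. Owner owes $3,382.25 (running OOP $3,382.25).
Bill 2, $8,600: 25% coinsurance on $8,600 = $2,150. Owner owes $2,150 (running OOP $5,532.25).
Bill 3, $12,269: 25% coinsurance on $12,269 = $3,067.25. Cost to owner: $3,067.25. OOP to date $8,599.50.
Bill 4, $1,223: deductible already satisfied, so owner's share is 25% × $1,223 = $305.75. Cost to owner: $305.75. OOP to date $8,905.25.
Bill 5, $9,243: 25% coinsurance on $9,243 = $2,310.75. That would push OOP to $11,216, over the $10,225 cap, so owner pays $10,225 − $8,905.25 = $1,319.75.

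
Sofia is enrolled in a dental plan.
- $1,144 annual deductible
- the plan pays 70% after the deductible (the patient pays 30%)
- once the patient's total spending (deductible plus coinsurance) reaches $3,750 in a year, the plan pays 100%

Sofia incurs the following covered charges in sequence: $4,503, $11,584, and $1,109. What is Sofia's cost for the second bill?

$1,598.30

#1 ($4,503): deductible takes $1,144, $3,359 remains; patient's 30% is $1,007.70. Cost to patient: $2,151.70. OOP to date $2,151.70.
#2 ($11,584): deductible met; 30% of $11,584 = $3,475.20. OOP would hit $5,626.90 > $3,750, so the cap limits the patient to $3,750 − $2,151.70 = $1,598.30.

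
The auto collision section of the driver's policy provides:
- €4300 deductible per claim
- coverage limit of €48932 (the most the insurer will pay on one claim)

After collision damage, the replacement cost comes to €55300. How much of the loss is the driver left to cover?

€6368

Subtract the deductible: €55300 − €4300 = €51000.
€51000 exceeds the €48932 limit, so the insurer pays the limit: €48932.
Out of pocket: €55300 − €48932 = €6368.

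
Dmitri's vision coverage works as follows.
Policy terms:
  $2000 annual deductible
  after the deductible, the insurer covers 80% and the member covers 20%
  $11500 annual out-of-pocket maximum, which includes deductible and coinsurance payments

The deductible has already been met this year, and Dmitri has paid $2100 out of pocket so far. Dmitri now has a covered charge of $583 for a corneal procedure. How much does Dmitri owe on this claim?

The deductible is already satisfied, so the full bill goes to coinsurance.
Coinsurance: $583 × 20% = $116.60.
Cumulative spending $2100 + $116.60 = $2216.60 stays under the $11500 maximum.

$116.60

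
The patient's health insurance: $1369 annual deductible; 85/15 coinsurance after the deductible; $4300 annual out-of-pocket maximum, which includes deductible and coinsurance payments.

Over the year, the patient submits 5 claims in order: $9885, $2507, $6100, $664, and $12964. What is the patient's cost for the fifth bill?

#1 ($9885): $1369 to deductible, leaving $8516; coinsurance $8516 × 15% = $1277.40. Cost to patient: $2646.40. OOP to date $2646.40.
#2 ($2507): deductible met; 15% of $2507 = $376.05. Patient pays $376.05; OOP now $3022.45.
#3 ($6100): deductible met; 15% of $6100 = $915. Patient pays $915; OOP now $3937.45.
#4 ($664): 15% coinsurance on $664 = $99.60. Cost to patient: $99.60. OOP to date $4037.05.
#5 ($12964): deductible met; 15% of $12964 = $1944.60. OOP would hit $5981.65 > $4300, so the cap limits the patient to $4300 − $4037.05 = $262.95.

$262.95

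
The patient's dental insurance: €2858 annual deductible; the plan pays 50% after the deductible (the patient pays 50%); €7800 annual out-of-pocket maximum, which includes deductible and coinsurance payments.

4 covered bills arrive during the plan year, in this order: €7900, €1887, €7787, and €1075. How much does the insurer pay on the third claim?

€6309.50

#1 (€7900): deductible takes €2858, €5042 remains; 50% of €5042 = €2521. Patient owes €5379 (running OOP €5379). Plan pays €7900 − €5379 = €2521.
#2 (€1887): deductible already satisfied, so patient's share is 50% × €1887 = €943.50. Cost to patient: €943.50. OOP to date €6322.50. Plan pays €1887 − €943.50 = €943.50.
#3 (€7787): deductible already satisfied, so patient's share is 50% × €7787 = €3893.50. Adding that to €6322.50 gives €10216, past the €7800 cap; patient pays only €7800 − €6322.50 = €1477.50. Insurer: €7787 − €1477.50 = €6309.50.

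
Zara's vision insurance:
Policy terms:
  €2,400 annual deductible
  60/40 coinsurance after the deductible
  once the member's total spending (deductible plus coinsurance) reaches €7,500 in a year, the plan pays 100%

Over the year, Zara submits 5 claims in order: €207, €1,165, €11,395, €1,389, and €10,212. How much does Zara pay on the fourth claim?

Bill 1, €207: all of it applies to the deductible. Member pays €207; OOP now €207.
Bill 2, €1,165: fully absorbed by the deductible. Member pays €1,165; OOP now €1,372.
Bill 3, €11,395: €1,028 to deductible, leaving €10,367; 40% of €10,367 = €4,146.80. Member owes €5,174.80 (running OOP €6,546.80).
Bill 4, €1,389: 40% coinsurance on €1,389 = €555.60. Cost to member: €555.60. OOP to date €7,102.40.

€555.60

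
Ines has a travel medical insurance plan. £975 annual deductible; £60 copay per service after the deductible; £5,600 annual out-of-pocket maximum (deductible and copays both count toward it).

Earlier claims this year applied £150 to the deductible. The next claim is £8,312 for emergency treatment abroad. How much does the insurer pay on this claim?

£7,427

Deductible still to meet: £975 − £150 = £825.
That leaves £8,312 − £825 = £7,487 for the copay.
Copay on this service: £60.
Traveler responsibility before any cap: £825 + £60 = £885.
Year-to-date out-of-pocket becomes £150 + £885 = £1,035, still under the £5,600 maximum, so no cap applies.
The plan picks up £8,312 − £885 = £7,427.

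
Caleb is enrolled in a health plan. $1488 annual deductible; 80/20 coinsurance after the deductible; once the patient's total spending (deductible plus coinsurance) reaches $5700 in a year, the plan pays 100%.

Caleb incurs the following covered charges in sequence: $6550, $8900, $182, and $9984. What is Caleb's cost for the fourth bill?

Bill 1, $6550: $1488 to deductible, leaving $5062; 20% of $5062 = $1012.40. Cost to patient: $2500.40. OOP to date $2500.40.
Bill 2, $8900: deductible already satisfied, so patient's share is 20% × $8900 = $1780. Patient owes $1780 (running OOP $4280.40).
Bill 3, $182: 20% coinsurance on $182 = $36.40. Patient pays $36.40; OOP now $4316.80.
Bill 4, $9984: 20% coinsurance on $9984 = $1996.80. Adding that to $4316.80 gives $6313.60, past the $5700 cap; patient pays only $5700 − $4316.80 = $1383.20.

$1383.20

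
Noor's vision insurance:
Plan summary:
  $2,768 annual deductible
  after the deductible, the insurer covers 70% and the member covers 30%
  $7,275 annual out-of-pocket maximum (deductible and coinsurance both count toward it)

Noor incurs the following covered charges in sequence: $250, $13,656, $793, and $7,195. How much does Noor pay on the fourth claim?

Claim 1 — $250: all of it applies to the deductible. Member owes $250 (running OOP $250).
Claim 2 — $13,656: $2,518 to deductible, leaving $11,138; coinsurance $11,138 × 30% = $3,341.40. Cost to member: $5,859.40. OOP to date $6,109.40.
Claim 3 — $793: deductible met; 30% of $793 = $237.90. Member owes $237.90 (running OOP $6,347.30).
Claim 4 — $7,195: 30% coinsurance on $7,195 = $2,158.50. Adding that to $6,347.30 gives $8,505.80, past the $7,275 cap; member pays only $7,275 − $6,347.30 = $927.70.

$927.70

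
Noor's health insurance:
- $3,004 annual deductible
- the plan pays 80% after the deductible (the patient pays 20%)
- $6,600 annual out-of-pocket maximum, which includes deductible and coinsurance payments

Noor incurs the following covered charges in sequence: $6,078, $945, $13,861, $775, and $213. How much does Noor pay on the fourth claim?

Claim 1 — $6,078: $3,004 to deductible, leaving $3,074; coinsurance $3,074 × 20% = $614.80. Cost to patient: $3,618.80. OOP to date $3,618.80.
Claim 2 — $945: 20% coinsurance on $945 = $189. Patient pays $189; OOP now $3,807.80.
Claim 3 — $13,861: 20% coinsurance on $13,861 = $2,772.20. Patient pays $2,772.20; OOP now $6,580.
Claim 4 — $775: deductible met; 20% of $775 = $155. OOP would hit $6,735 > $6,600, so the cap limits the patient to $6,600 − $6,580 = $20.

$20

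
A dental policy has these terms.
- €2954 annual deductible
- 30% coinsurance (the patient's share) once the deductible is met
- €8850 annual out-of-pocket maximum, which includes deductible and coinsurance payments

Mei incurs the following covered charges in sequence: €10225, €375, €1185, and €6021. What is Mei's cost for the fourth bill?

Claim 1 (€10225): deductible takes €2954, €7271 remains; 30% of €7271 = €2181.30. Patient owes €5135.30 (running OOP €5135.30).
Claim 2 (€375): deductible met; 30% of €375 = €112.50. Patient pays €112.50; OOP now €5247.80.
Claim 3 (€1185): deductible already satisfied, so patient's share is 30% × €1185 = €355.50. Patient owes €355.50 (running OOP €5603.30).
Claim 4 (€6021): deductible met; 30% of €6021 = €1806.30. Cost to patient: €1806.30. OOP to date €7409.60.

€1806.30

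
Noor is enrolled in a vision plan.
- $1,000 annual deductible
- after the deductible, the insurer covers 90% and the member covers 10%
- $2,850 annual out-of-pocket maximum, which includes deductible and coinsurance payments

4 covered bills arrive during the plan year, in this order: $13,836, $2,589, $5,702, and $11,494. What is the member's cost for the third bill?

$307.50

Claim 1 ($13,836): $1,000 to deductible, leaving $12,836; coinsurance $12,836 × 10% = $1,283.60. Cost to member: $2,283.60. OOP to date $2,283.60.
Claim 2 ($2,589): 10% coinsurance on $2,589 = $258.90. Member pays $258.90; OOP now $2,542.50.
Claim 3 ($5,702): deductible already satisfied, so member's share is 10% × $5,702 = $570.20. Adding that to $2,542.50 gives $3,112.70, past the $2,850 cap; member pays only $2,850 − $2,542.50 = $307.50.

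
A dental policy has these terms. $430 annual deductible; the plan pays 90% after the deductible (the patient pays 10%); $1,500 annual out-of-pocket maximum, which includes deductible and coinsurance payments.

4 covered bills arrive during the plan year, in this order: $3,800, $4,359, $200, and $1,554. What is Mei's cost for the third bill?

Claim 1 — $3,800: $430 to deductible, leaving $3,370; patient's 10% is $337. Patient pays $767; OOP now $767.
Claim 2 — $4,359: deductible met; 10% of $4,359 = $435.90. Cost to patient: $435.90. OOP to date $1,202.90.
Claim 3 — $200: deductible met; 10% of $200 = $20. Cost to patient: $20. OOP to date $1,222.90.

$20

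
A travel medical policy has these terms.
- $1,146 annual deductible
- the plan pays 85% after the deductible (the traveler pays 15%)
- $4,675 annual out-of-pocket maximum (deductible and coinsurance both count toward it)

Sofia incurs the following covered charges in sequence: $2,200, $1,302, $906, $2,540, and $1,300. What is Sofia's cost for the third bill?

$135.90

Claim 1 — $2,200: deductible takes $1,146, $1,054 remains; coinsurance $1,054 × 15% = $158.10. Traveler pays $1,304.10; OOP now $1,304.10.
Claim 2 — $1,302: 15% coinsurance on $1,302 = $195.30. Traveler pays $195.30; OOP now $1,499.40.
Claim 3 — $906: 15% coinsurance on $906 = $135.90. Traveler owes $135.90 (running OOP $1,635.30).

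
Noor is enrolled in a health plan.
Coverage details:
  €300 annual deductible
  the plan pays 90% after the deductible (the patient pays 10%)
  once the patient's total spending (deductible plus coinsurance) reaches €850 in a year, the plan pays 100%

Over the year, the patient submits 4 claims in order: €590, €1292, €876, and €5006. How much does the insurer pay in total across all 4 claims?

Claim 1 (€590): €300 to deductible, leaving €290; patient's 10% is €29. Patient pays €329; OOP now €329. Plan pays €590 − €329 = €261.
Claim 2 (€1292): deductible already satisfied, so patient's share is 10% × €1292 = €129.20. Patient owes €129.20 (running OOP €458.20). Insurer: €1292 − €129.20 = €1162.80.
Claim 3 (€876): deductible already satisfied, so patient's share is 10% × €876 = €87.60. Patient owes €87.60 (running OOP €545.80). Plan pays €876 − €87.60 = €788.40.
Claim 4 (€5006): 10% coinsurance on €5006 = €500.60. Adding that to €545.80 gives €1046.40, past the €850 cap; patient pays only €850 − €545.80 = €304.20. Plan pays €5006 − €304.20 = €4701.80.
Insurer total = bills − patient's total = €7764 − €850 = €6914.

€6914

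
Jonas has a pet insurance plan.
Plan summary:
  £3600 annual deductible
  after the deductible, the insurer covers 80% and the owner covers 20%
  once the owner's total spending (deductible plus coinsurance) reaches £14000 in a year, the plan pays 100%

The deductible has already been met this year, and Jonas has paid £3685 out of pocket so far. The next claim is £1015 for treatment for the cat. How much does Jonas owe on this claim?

With the deductible met, the entire £1015 is subject to coinsurance.
Owner's 20% share of £1015 is £203.
Total out-of-pocket so far would be £3685 + £203 = £3888, below the £14000 cap — no reduction.

£203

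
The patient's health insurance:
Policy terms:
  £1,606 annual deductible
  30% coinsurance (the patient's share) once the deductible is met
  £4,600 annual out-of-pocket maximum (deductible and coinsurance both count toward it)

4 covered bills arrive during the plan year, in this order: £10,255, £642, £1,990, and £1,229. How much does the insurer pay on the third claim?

£1,783.30

Claim 1 (£10,255): £1,606 finishes the deductible; £8,649 goes to coinsurance; 30% of £8,649 = £2,594.70. Patient pays £4,200.70; OOP now £4,200.70. Insurer: £10,255 − £4,200.70 = £6,054.30.
Claim 2 (£642): 30% coinsurance on £642 = £192.60. Cost to patient: £192.60. OOP to date £4,393.30. Insurer: £642 − £192.60 = £449.40.
Claim 3 (£1,990): deductible met; 30% of £1,990 = £597. That would push OOP to £4,990.30, over the £4,600 cap, so patient pays £4,600 − £4,393.30 = £206.70. Insurer: £1,990 − £206.70 = £1,783.30.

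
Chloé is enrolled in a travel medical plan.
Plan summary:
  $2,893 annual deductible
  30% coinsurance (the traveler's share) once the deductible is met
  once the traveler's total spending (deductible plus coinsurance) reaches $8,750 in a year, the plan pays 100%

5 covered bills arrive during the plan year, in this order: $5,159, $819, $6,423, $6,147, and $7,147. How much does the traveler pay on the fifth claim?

$1,160.50

Claim 1 ($5,159): $2,893 to deductible, leaving $2,266; traveler's 30% is $679.80. Traveler owes $3,572.80 (running OOP $3,572.80).
Claim 2 ($819): 30% coinsurance on $819 = $245.70. Traveler owes $245.70 (running OOP $3,818.50).
Claim 3 ($6,423): deductible met; 30% of $6,423 = $1,926.90. Cost to traveler: $1,926.90. OOP to date $5,745.40.
Claim 4 ($6,147): deductible met; 30% of $6,147 = $1,844.10. Traveler owes $1,844.10 (running OOP $7,589.50).
Claim 5 ($7,147): deductible met; 30% of $7,147 = $2,144.10. Adding that to $7,589.50 gives $9,733.60, past the $8,750 cap; traveler pays only $8,750 − $7,589.50 = $1,160.50.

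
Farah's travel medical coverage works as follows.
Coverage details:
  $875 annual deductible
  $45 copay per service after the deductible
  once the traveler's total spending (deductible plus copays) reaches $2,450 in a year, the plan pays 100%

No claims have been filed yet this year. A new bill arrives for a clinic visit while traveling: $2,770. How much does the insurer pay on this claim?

Deductible not yet touched, so the first $875 of the bill goes to the deductible.
That leaves $2,770 − $875 = $1,895 for the copay.
Copay on this service: $45.
So the traveler owes $875 + $45 = $920 before any cap.
Total out-of-pocket so far would be $0 + $920 = $920, below the $2,450 cap — no reduction.
Insurer pays the balance: $2,770 − $920 = $1,850.

$1,850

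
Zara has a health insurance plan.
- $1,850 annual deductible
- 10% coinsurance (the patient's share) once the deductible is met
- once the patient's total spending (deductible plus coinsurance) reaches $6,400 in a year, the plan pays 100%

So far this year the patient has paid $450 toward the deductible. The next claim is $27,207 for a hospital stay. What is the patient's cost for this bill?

$3,980.70

Remaining deductible: $1,850 − $450 = $1,400.
The remaining $25,807 (= $27,207 − $1,400) moves to coinsurance.
Patient's 10% share of $25,807 is $2,580.70.
Patient responsibility before any cap: $1,400 + $2,580.70 = $3,980.70.
Year-to-date out-of-pocket becomes $450 + $3,980.70 = $4,430.70, still under the $6,400 maximum, so no cap applies.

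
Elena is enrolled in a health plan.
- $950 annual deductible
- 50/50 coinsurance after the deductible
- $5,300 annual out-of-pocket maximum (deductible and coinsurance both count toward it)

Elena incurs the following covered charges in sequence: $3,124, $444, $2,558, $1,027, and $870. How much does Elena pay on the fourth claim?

Claim 1 — $3,124: $950 finishes the deductible; $2,174 goes to coinsurance; coinsurance $2,174 × 50% = $1,087. Patient owes $2,037 (running OOP $2,037).
Claim 2 — $444: deductible already satisfied, so patient's share is 50% × $444 = $222. Cost to patient: $222. OOP to date $2,259.
Claim 3 — $2,558: deductible met; 50% of $2,558 = $1,279. Patient pays $1,279; OOP now $3,538.
Claim 4 — $1,027: 50% coinsurance on $1,027 = $513.50. Patient pays $513.50; OOP now $4,051.50.

$513.50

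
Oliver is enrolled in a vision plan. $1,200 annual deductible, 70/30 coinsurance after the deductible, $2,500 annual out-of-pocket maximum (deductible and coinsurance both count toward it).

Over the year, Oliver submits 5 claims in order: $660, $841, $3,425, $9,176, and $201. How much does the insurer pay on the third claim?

$2,397.50

Claim 1 ($660): entire amount goes to the deductible. Member pays $660; OOP now $660. Insurer: $660 − $660 = $0.
Claim 2 ($841): $540 finishes the deductible; $301 goes to coinsurance; 30% of $301 = $90.30. Cost to member: $630.30. OOP to date $1,290.30. Plan pays $841 − $630.30 = $210.70.
Claim 3 ($3,425): 30% coinsurance on $3,425 = $1,027.50. Cost to member: $1,027.50. OOP to date $2,317.80. Plan pays $3,425 − $1,027.50 = $2,397.50.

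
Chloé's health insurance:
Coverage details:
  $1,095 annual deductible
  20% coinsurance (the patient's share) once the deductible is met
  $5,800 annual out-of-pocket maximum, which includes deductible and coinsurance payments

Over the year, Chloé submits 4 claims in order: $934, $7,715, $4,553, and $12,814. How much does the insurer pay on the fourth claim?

$10,530.40

Claim 1 ($934): entire amount goes to the deductible. Patient pays $934; OOP now $934. Insurer: $934 − $934 = $0.
Claim 2 ($7,715): deductible takes $161, $7,554 remains; patient's 20% is $1,510.80. Cost to patient: $1,671.80. OOP to date $2,605.80. Insurer: $7,715 − $1,671.80 = $6,043.20.
Claim 3 ($4,553): deductible already satisfied, so patient's share is 20% × $4,553 = $910.60. Patient owes $910.60 (running OOP $3,516.40). Plan pays $4,553 − $910.60 = $3,642.40.
Claim 4 ($12,814): deductible already satisfied, so patient's share is 20% × $12,814 = $2,562.80. That would push OOP to $6,079.20, over the $5,800 cap, so patient pays $5,800 − $3,516.40 = $2,283.60. Plan pays $12,814 − $2,283.60 = $10,530.40.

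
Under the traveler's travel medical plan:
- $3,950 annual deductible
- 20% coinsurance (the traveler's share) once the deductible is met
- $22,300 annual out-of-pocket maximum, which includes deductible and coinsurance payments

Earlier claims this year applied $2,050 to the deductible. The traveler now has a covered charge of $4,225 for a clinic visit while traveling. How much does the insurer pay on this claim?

$1,860

$2,050 of the $3,950 deductible is already met, leaving $1,900.
The remaining $2,325 (= $4,225 − $1,900) moves to coinsurance.
Coinsurance: $2,325 × 20% = $465.
Traveler responsibility before any cap: $1,900 + $465 = $2,365.
Total out-of-pocket so far would be $2,050 + $2,365 = $4,415, below the $22,300 cap — no reduction.
Insurer pays the balance: $4,225 − $2,365 = $1,860.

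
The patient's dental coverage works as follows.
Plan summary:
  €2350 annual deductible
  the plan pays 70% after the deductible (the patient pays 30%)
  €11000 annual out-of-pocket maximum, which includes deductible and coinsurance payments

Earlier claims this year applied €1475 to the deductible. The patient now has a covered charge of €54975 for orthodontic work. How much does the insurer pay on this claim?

Deductible still to meet: €2350 − €1475 = €875.
That leaves €54975 − €875 = €54100 for coinsurance.
Patient's 30% share of €54100 is €16230.
Patient responsibility before any cap: €875 + €16230 = €17105.
That would bring total out-of-pocket to €18580, past the €11000 cap. The patient is capped at €11000 − €1475 = €9525 on this claim.
The plan picks up €54975 − €9525 = €45450.

€45450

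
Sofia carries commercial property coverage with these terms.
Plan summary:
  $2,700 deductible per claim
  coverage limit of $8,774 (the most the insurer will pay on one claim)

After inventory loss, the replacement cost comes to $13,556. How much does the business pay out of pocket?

$4,782

After the deductible, $13,556 − $2,700 = $10,856 remains.
Since $10,856 > $8,774, the payout is capped at $8,774.
The business bears the rest of the original loss: $13,556 − $8,774 = $4,782.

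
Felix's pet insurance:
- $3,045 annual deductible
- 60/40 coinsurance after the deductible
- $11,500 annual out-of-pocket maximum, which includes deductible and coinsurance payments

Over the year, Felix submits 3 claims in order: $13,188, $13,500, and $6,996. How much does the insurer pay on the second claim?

Claim 1 — $13,188: deductible takes $3,045, $10,143 remains; owner's 40% is $4,057.20. Owner pays $7,102.20; OOP now $7,102.20. Insurer: $13,188 − $7,102.20 = $6,085.80.
Claim 2 — $13,500: deductible already satisfied, so owner's share is 40% × $13,500 = $5,400. Adding that to $7,102.20 gives $12,502.20, past the $11,500 cap; owner pays only $11,500 − $7,102.20 = $4,397.80. Plan pays $13,500 − $4,397.80 = $9,102.20.

$9,102.20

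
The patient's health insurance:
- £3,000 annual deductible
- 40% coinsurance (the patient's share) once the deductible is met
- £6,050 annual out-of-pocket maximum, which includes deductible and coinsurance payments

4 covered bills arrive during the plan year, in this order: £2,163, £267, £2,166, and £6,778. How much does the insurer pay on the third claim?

£957.60

#1 (£2,163): fully absorbed by the deductible. Patient owes £2,163 (running OOP £2,163). Insurer: £2,163 − £2,163 = £0.
#2 (£267): entire amount goes to the deductible. Patient pays £267; OOP now £2,430. Plan pays £267 − £267 = £0.
#3 (£2,166): deductible takes £570, £1,596 remains; patient's 40% is £638.40. Cost to patient: £1,208.40. OOP to date £3,638.40. Insurer: £2,166 − £1,208.40 = £957.60.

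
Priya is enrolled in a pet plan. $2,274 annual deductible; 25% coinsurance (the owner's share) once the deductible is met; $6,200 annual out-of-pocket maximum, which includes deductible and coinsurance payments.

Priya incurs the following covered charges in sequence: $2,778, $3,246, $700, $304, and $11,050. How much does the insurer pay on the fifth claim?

$8,312.50

Claim 1 ($2,778): $2,274 finishes the deductible; $504 goes to coinsurance; 25% of $504 = $126. Cost to owner: $2,400. OOP to date $2,400. Insurer: $2,778 − $2,400 = $378.
Claim 2 ($3,246): deductible met; 25% of $3,246 = $811.50. Owner owes $811.50 (running OOP $3,211.50). Insurer: $3,246 − $811.50 = $2,434.50.
Claim 3 ($700): deductible already satisfied, so owner's share is 25% × $700 = $175. Cost to owner: $175. OOP to date $3,386.50. Insurer: $700 − $175 = $525.
Claim 4 ($304): 25% coinsurance on $304 = $76. Owner pays $76; OOP now $3,462.50. Insurer: $304 − $76 = $228.
Claim 5 ($11,050): deductible already satisfied, so owner's share is 25% × $11,050 = $2,762.50. That would push OOP to $6,225, over the $6,200 cap, so owner pays $6,200 − $3,462.50 = $2,737.50. Insurer: $11,050 − $2,737.50 = $8,312.50.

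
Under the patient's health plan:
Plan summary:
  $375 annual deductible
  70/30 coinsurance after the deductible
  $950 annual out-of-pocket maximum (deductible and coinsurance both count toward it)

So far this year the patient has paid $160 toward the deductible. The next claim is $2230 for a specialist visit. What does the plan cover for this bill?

$1440

Deductible still to meet: $375 − $160 = $215.
That leaves $2230 − $215 = $2015 for coinsurance.
30% of $2015 = $604.50 falls to the patient.
That puts the patient's cost at $215 + $604.50 = $819.50 before any cap.
Adding $819.50 to the $160 already spent would give $979.50, which exceeds the $950 cap; the patient pays just $950 − $160 = $790.
The plan picks up $2230 − $790 = $1440.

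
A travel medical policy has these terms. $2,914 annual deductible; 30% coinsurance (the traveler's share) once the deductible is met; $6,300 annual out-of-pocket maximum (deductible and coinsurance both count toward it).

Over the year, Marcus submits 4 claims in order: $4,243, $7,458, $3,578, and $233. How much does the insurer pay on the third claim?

$2,828.10

Bill 1, $4,243: $2,914 to deductible, leaving $1,329; traveler's 30% is $398.70. Traveler owes $3,312.70 (running OOP $3,312.70). Insurer: $4,243 − $3,312.70 = $930.30.
Bill 2, $7,458: 30% coinsurance on $7,458 = $2,237.40. Traveler owes $2,237.40 (running OOP $5,550.10). Plan pays $7,458 − $2,237.40 = $5,220.60.
Bill 3, $3,578: 30% coinsurance on $3,578 = $1,073.40. That would push OOP to $6,623.50, over the $6,300 cap, so traveler pays $6,300 − $5,550.10 = $749.90. Plan pays $3,578 − $749.90 = $2,828.10.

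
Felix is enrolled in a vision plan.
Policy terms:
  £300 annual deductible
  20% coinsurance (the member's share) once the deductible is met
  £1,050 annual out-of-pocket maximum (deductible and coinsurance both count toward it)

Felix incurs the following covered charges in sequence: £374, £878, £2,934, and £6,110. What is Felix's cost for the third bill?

£559.60

Claim 1 (£374): deductible takes £300, £74 remains; coinsurance £74 × 20% = £14.80. Member owes £314.80 (running OOP £314.80).
Claim 2 (£878): deductible already satisfied, so member's share is 20% × £878 = £175.60. Member pays £175.60; OOP now £490.40.
Claim 3 (£2,934): deductible already satisfied, so member's share is 20% × £2,934 = £586.80. That would push OOP to £1,077.20, over the £1,050 cap, so member pays £1,050 − £490.40 = £559.60.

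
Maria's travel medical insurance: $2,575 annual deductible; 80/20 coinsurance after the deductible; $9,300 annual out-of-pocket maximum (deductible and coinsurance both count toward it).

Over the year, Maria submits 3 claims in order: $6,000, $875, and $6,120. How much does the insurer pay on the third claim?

Claim 1 ($6,000): deductible takes $2,575, $3,425 remains; coinsurance $3,425 × 20% = $685. Cost to traveler: $3,260. OOP to date $3,260. Insurer: $6,000 − $3,260 = $2,740.
Claim 2 ($875): deductible met; 20% of $875 = $175. Cost to traveler: $175. OOP to date $3,435. Insurer: $875 − $175 = $700.
Claim 3 ($6,120): 20% coinsurance on $6,120 = $1,224. Traveler owes $1,224 (running OOP $4,659). Insurer: $6,120 − $1,224 = $4,896.

$4,896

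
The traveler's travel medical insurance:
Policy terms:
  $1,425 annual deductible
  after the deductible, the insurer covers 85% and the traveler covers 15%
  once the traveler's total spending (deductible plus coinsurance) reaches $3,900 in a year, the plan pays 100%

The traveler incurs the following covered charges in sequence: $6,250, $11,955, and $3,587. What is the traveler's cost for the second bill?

$1,751.25

#1 ($6,250): $1,425 to deductible, leaving $4,825; coinsurance $4,825 × 15% = $723.75. Traveler owes $2,148.75 (running OOP $2,148.75).
#2 ($11,955): deductible already satisfied, so traveler's share is 15% × $11,955 = $1,793.25. Adding that to $2,148.75 gives $3,942, past the $3,900 cap; traveler pays only $3,900 − $2,148.75 = $1,751.25.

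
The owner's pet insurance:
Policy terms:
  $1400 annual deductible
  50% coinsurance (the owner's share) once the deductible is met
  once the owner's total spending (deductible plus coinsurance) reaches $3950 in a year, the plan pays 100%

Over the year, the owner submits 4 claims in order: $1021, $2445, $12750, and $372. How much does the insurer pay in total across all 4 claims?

Claim 1 ($1021): all of it applies to the deductible. Owner pays $1021; OOP now $1021. Insurer: $1021 − $1021 = $0.
Claim 2 ($2445): deductible takes $379, $2066 remains; owner's 50% is $1033. Cost to owner: $1412. OOP to date $2433. Insurer: $2445 − $1412 = $1033.
Claim 3 ($12750): 50% coinsurance on $12750 = $6375. That would push OOP to $8808, over the $3950 cap, so owner pays $3950 − $2433 = $1517. Plan pays $12750 − $1517 = $11233.
Claim 4 ($372): deductible met; 50% of $372 = $186. Adding that to $3950 gives $4136, past the $3950 cap; owner pays only $3950 − $3950 = $0. Plan pays $372 − $0 = $372.
Insurer total: $0 + $1033 + $11233 + $372 = $12638.

$12638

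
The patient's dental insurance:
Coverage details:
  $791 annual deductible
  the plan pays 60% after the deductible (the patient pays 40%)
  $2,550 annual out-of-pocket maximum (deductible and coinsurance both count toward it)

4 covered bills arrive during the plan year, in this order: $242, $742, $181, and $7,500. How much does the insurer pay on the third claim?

Bill 1, $242: fully absorbed by the deductible. Patient owes $242 (running OOP $242). Insurer: $242 − $242 = $0.
Bill 2, $742: $549 to deductible, leaving $193; patient's 40% is $77.20. Patient pays $626.20; OOP now $868.20. Plan pays $742 − $626.20 = $115.80.
Bill 3, $181: 40% coinsurance on $181 = $72.40. Patient pays $72.40; OOP now $940.60. Insurer: $181 − $72.40 = $108.60.

$108.60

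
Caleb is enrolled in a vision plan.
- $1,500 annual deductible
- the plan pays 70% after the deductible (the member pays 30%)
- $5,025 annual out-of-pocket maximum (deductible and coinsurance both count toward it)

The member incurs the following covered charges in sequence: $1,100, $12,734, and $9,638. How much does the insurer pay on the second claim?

Claim 1 — $1,100: fully absorbed by the deductible. Member pays $1,100; OOP now $1,100. Plan pays $1,100 − $1,100 = $0.
Claim 2 — $12,734: $400 finishes the deductible; $12,334 goes to coinsurance; member's 30% is $3,700.20. Deductible plus coinsurance: $400 + $3,700.20 = $4,100.20. That would push OOP to $5,200.20, over the $5,025 cap, so member pays $5,025 − $1,100 = $3,925. Plan pays $12,734 − $3,925 = $8,809.

$8,809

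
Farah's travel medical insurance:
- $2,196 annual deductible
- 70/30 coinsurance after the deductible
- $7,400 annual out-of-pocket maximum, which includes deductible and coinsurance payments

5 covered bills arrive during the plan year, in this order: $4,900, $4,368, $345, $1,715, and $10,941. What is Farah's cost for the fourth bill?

$514.50

Claim 1 — $4,900: $2,196 finishes the deductible; $2,704 goes to coinsurance; traveler's 30% is $811.20. Cost to traveler: $3,007.20. OOP to date $3,007.20.
Claim 2 — $4,368: 30% coinsurance on $4,368 = $1,310.40. Traveler owes $1,310.40 (running OOP $4,317.60).
Claim 3 — $345: deductible met; 30% of $345 = $103.50. Cost to traveler: $103.50. OOP to date $4,421.10.
Claim 4 — $1,715: deductible already satisfied, so traveler's share is 30% × $1,715 = $514.50. Traveler owes $514.50 (running OOP $4,935.60).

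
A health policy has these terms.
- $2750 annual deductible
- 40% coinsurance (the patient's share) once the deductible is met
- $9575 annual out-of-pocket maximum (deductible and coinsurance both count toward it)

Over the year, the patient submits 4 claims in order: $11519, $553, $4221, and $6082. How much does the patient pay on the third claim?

$1688.40

Claim 1 — $11519: deductible takes $2750, $8769 remains; patient's 40% is $3507.60. Patient owes $6257.60 (running OOP $6257.60).
Claim 2 — $553: 40% coinsurance on $553 = $221.20. Cost to patient: $221.20. OOP to date $6478.80.
Claim 3 — $4221: deductible already satisfied, so patient's share is 40% × $4221 = $1688.40. Patient pays $1688.40; OOP now $8167.20.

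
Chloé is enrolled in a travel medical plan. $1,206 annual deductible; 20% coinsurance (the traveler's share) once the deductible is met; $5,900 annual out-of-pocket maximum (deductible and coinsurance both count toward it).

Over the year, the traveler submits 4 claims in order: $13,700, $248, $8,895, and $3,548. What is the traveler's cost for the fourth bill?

$366.60

Claim 1 — $13,700: $1,206 finishes the deductible; $12,494 goes to coinsurance; coinsurance $12,494 × 20% = $2,498.80. Traveler pays $3,704.80; OOP now $3,704.80.
Claim 2 — $248: deductible met; 20% of $248 = $49.60. Cost to traveler: $49.60. OOP to date $3,754.40.
Claim 3 — $8,895: deductible already satisfied, so traveler's share is 20% × $8,895 = $1,779. Traveler owes $1,779 (running OOP $5,533.40).
Claim 4 — $3,548: deductible met; 20% of $3,548 = $709.60. Adding that to $5,533.40 gives $6,243, past the $5,900 cap; traveler pays only $5,900 − $5,533.40 = $366.60.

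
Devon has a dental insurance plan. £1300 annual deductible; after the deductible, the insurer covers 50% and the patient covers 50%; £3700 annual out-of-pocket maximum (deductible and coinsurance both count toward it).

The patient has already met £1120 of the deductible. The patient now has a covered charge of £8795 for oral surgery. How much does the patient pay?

£2580

Remaining deductible: £1300 − £1120 = £180.
After the £180 deductible portion, £8795 − £180 = £8615 is subject to coinsurance.
50% of £8615 = £4307.50 falls to the patient.
Patient responsibility before any cap: £180 + £4307.50 = £4487.50.
That would bring total out-of-pocket to £5607.50, past the £3700 cap. The patient is capped at £3700 − £1120 = £2580 on this claim.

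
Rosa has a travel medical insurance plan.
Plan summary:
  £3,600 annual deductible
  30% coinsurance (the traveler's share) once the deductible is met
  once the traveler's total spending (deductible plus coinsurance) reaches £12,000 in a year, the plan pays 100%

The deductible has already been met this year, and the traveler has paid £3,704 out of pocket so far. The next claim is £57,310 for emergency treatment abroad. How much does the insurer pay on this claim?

£49,014

With the deductible met, the entire £57,310 is subject to coinsurance.
Coinsurance: £57,310 × 30% = £17,193.
Year-to-date out-of-pocket would reach £3,704 + £17,193 = £20,897, above the £12,000 maximum, so the traveler pays only £12,000 − £3,704 = £8,296.
The insurer covers the remainder: £57,310 − £8,296 = £49,014.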